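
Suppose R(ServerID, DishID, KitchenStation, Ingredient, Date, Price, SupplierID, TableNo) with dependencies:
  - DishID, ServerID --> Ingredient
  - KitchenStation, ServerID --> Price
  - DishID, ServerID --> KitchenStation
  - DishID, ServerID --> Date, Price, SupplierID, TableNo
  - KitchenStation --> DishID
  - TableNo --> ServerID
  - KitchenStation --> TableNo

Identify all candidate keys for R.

Closure of {KitchenStation} is {Date, DishID, Ingredient, KitchenStation, Price, ServerID, SupplierID, TableNo}, the whole schema; {KitchenStation} is a candidate key.
Closure of {DishID, ServerID} is {Date, DishID, Ingredient, KitchenStation, Price, ServerID, SupplierID, TableNo}, the whole schema; {DishID, ServerID} is a candidate key.
Closure of {DishID, TableNo} is {Date, DishID, Ingredient, KitchenStation, Price, ServerID, SupplierID, TableNo}, the whole schema; {DishID, TableNo} is a candidate key.
No proper subset of any of these is a key, and no other minimal superkey exists.

{DishID, ServerID}, {DishID, TableNo}, {KitchenStation}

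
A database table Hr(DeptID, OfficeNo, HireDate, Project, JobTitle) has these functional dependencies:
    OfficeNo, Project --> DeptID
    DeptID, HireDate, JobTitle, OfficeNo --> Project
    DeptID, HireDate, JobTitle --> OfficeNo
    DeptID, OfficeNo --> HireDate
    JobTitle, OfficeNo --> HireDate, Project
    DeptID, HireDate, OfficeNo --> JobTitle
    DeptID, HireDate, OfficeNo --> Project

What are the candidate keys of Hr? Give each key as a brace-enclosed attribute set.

{DeptID, HireDate, JobTitle}, {DeptID, OfficeNo}, {JobTitle, OfficeNo}, {OfficeNo, Project}

{DeptID, OfficeNo}⁺ = {DeptID, HireDate, JobTitle, OfficeNo, Project}, which is every attribute, so {DeptID, OfficeNo} is a candidate key.
{JobTitle, OfficeNo}⁺ = {DeptID, HireDate, JobTitle, OfficeNo, Project}, which is every attribute, so {JobTitle, OfficeNo} is a candidate key.
{OfficeNo, Project}⁺ = {DeptID, HireDate, JobTitle, OfficeNo, Project}, which is every attribute, so {OfficeNo, Project} is a candidate key.
{DeptID, HireDate, JobTitle}⁺ = {DeptID, HireDate, JobTitle, OfficeNo, Project}, which is every attribute, so {DeptID, HireDate, JobTitle} is a candidate key.
No proper subset of any of these is a key, and no other minimal superkey exists.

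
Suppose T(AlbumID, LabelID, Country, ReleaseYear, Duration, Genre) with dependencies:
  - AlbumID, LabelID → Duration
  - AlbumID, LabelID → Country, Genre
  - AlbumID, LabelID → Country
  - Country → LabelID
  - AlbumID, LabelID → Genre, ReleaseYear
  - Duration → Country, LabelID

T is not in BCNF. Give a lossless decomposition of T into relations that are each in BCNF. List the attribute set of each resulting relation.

{AlbumID, Duration, Genre, ReleaseYear}; {Country, Duration}; {Country, LabelID}

Candidate keys of the original relation: {AlbumID, Country}, {AlbumID, Duration}, {AlbumID, LabelID}.
{AlbumID, Country, Duration, Genre, LabelID, ReleaseYear}: {Country} determines {Country, LabelID} here but is not a superkey — split on Country → LabelID, giving {Country, LabelID} and {AlbumID, Country, Duration, Genre, ReleaseYear}.
{Country, LabelID} is in BCNF.
{AlbumID, Country, Duration, Genre, ReleaseYear}: {Duration} determines {Country, Duration} here but is not a superkey — split on Duration → Country, giving {Country, Duration} and {AlbumID, Duration, Genre, ReleaseYear}.
{Country, Duration} is in BCNF.
{AlbumID, Duration, Genre, ReleaseYear} is in BCNF.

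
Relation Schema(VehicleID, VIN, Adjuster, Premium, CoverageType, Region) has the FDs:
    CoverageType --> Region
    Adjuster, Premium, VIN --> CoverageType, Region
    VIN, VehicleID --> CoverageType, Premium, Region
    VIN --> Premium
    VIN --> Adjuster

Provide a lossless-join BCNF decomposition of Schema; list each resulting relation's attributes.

Candidate key of the original relation: {VIN, VehicleID}.
{Adjuster, CoverageType, Premium, Region, VIN, VehicleID}: {CoverageType} determines {CoverageType, Region} here but is not a superkey — split on CoverageType --> Region, giving {CoverageType, Region} and {Adjuster, CoverageType, Premium, VIN, VehicleID}.
{CoverageType, Region} has no BCNF violation.
{Adjuster, CoverageType, Premium, VIN, VehicleID}: {Adjuster, Premium, VIN} determines {Adjuster, CoverageType, Premium, VIN} here but is not a superkey — split on Adjuster, Premium, VIN --> CoverageType, giving {Adjuster, CoverageType, Premium, VIN} and {Adjuster, Premium, VIN, VehicleID}.
{Adjuster, CoverageType, Premium, VIN} has no BCNF violation.
{Adjuster, Premium, VIN, VehicleID}: {VIN} determines {Adjuster, Premium, VIN} here but is not a superkey — split on VIN --> Adjuster, Premium, giving {Adjuster, Premium, VIN} and {VIN, VehicleID}.
{Adjuster, Premium, VIN} has no BCNF violation.
{VIN, VehicleID} has no BCNF violation.

{Adjuster, CoverageType, Premium, VIN}; {CoverageType, Region}; {VIN, VehicleID}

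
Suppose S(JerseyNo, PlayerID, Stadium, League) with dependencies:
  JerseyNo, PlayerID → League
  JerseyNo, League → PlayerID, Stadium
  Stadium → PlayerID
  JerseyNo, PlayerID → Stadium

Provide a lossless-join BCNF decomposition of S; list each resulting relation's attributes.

Candidate keys of the original relation: {JerseyNo, League}, {JerseyNo, PlayerID}, {JerseyNo, Stadium}.
In {JerseyNo, League, PlayerID, Stadium}, {Stadium} is not a superkey ({Stadium}⁺ restricted to this set is {PlayerID, Stadium}), so split on Stadium → PlayerID into {PlayerID, Stadium} and {JerseyNo, League, Stadium}.
{PlayerID, Stadium}: every determinant is a superkey — BCNF.
{JerseyNo, League, Stadium}: every determinant is a superkey — BCNF.

{JerseyNo, League, Stadium}; {PlayerID, Stadium}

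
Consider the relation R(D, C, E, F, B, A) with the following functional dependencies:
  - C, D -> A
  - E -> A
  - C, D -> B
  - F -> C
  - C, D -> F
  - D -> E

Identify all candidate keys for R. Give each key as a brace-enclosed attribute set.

{C, D}, {D, F}

No FD produces {D}, so it must be in every candidate key.
{C, D}⁺ = {A, B, C, D, E, F}, which is every attribute, so {C, D} is a candidate key.
{D, F}⁺ = {A, B, C, D, E, F}, which is every attribute, so {D, F} is a candidate key.
Any other superkey properly contains one of these, so there are no further candidate keys.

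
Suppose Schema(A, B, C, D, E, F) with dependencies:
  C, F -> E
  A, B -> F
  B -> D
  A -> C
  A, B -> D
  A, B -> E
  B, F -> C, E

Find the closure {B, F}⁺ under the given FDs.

{B, C, D, E, F}

Start with {B, F}.
B -> D applies; add {D} → now {B, D, F}.
B, F -> C, E applies; add {C, E} → now {B, C, D, E, F}.
No further FD applies.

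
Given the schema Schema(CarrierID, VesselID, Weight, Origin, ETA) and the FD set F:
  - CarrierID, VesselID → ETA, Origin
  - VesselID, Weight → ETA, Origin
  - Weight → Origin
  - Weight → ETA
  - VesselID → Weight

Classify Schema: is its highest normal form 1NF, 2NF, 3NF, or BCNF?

Candidate key: {CarrierID, VesselID}. Prime attributes: {CarrierID, VesselID}.
VesselID, Weight → ETA, Origin breaks BCNF: {VesselID, Weight}⁺ = {ETA, Origin, VesselID, Weight}, so {VesselID, Weight} is not a superkey.
VesselID, Weight → ETA, Origin has non-prime {ETA, Origin} on the right and a non-superkey on the left, so 3NF fails.
The proper key subset {VesselID} of {CarrierID, VesselID} determines non-prime {ETA, Origin, Weight}, so the relation is not even in 2NF.

1NF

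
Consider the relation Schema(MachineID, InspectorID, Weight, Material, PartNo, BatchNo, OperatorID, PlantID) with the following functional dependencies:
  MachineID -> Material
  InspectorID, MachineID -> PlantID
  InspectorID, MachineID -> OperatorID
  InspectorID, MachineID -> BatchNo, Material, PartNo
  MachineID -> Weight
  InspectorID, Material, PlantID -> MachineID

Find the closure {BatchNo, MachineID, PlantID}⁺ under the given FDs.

Start with {BatchNo, MachineID, PlantID}.
MachineID -> Material applies; add {Material} → now {BatchNo, MachineID, Material, PlantID}.
MachineID -> Weight applies; add {Weight} → now {BatchNo, MachineID, Material, PlantID, Weight}.
No further FD applies.

{BatchNo, MachineID, Material, PlantID, Weight}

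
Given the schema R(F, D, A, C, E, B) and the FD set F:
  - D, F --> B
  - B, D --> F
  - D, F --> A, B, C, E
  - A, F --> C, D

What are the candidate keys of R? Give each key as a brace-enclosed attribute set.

{A, F}, {B, D}, {D, F}

{A, F} is a candidate key since {A, F}⁺ = {A, B, C, D, E, F} covers every attribute.
{B, D} is a candidate key since {B, D}⁺ = {A, B, C, D, E, F} covers every attribute.
{D, F} is a candidate key since {D, F}⁺ = {A, B, C, D, E, F} covers every attribute.
No proper subset of any of these is a key, and no other minimal superkey exists.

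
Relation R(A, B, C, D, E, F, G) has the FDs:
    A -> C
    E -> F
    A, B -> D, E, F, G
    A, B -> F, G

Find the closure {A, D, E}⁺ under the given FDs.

Start with {A, D, E}.
A -> C applies; add {C} → now {A, C, D, E}.
E -> F applies; add {F} → now {A, C, D, E, F}.
No further FD applies.

{A, C, D, E, F}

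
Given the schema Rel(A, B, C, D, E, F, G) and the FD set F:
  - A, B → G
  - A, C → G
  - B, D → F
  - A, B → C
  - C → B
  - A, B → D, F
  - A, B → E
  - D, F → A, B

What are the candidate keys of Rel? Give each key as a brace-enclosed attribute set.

{A, B}, {A, C}, {B, D}, {C, D}, {D, F}

{A, B} is a candidate key since {A, B}⁺ = {A, B, C, D, E, F, G} covers every attribute.
{A, C} is a candidate key since {A, C}⁺ = {A, B, C, D, E, F, G} covers every attribute.
{B, D} is a candidate key since {B, D}⁺ = {A, B, C, D, E, F, G} covers every attribute.
{C, D} is a candidate key since {C, D}⁺ = {A, B, C, D, E, F, G} covers every attribute.
{D, F} is a candidate key since {D, F}⁺ = {A, B, C, D, E, F, G} covers every attribute.
Any other superkey properly contains one of these, so there are no further candidate keys.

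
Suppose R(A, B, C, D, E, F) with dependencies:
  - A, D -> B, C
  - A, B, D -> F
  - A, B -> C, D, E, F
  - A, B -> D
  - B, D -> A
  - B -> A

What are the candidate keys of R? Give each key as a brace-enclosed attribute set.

{A, D}, {B}

{B}⁺ = {A, B, C, D, E, F} — all of the relation — so {B} is a candidate key.
{A, D}⁺ = {A, B, C, D, E, F} — all of the relation — so {A, D} is a candidate key.
Any other superkey properly contains one of these, so there are no further candidate keys.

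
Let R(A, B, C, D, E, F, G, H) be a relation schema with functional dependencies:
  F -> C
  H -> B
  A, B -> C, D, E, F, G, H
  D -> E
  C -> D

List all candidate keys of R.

No FD produces {A}, so it must be in every candidate key.
Closure of {A, B} is {A, B, C, D, E, F, G, H}, the whole schema; {A, B} is a candidate key.
Closure of {A, H} is {A, B, C, D, E, F, G, H}, the whole schema; {A, H} is a candidate key.
These are minimal and exhaustive — every other superkey contains one of them.

{A, B}, {A, H}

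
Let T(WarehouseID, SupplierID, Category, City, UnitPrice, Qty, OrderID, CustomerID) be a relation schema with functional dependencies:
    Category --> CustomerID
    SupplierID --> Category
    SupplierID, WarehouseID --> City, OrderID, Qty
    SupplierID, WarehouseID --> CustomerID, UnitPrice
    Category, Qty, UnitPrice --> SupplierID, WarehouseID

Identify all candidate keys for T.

{SupplierID, WarehouseID} is a candidate key since {SupplierID, WarehouseID}⁺ = {Category, City, CustomerID, OrderID, Qty, SupplierID, UnitPrice, WarehouseID} covers every attribute.
{Category, Qty, UnitPrice} is a candidate key since {Category, Qty, UnitPrice}⁺ = {Category, City, CustomerID, OrderID, Qty, SupplierID, UnitPrice, WarehouseID} covers every attribute.
{Qty, SupplierID, UnitPrice} is a candidate key since {Qty, SupplierID, UnitPrice}⁺ = {Category, City, CustomerID, OrderID, Qty, SupplierID, UnitPrice, WarehouseID} covers every attribute.
Any other superkey properly contains one of these, so there are no further candidate keys.

{Category, Qty, UnitPrice}, {Qty, SupplierID, UnitPrice}, {SupplierID, WarehouseID}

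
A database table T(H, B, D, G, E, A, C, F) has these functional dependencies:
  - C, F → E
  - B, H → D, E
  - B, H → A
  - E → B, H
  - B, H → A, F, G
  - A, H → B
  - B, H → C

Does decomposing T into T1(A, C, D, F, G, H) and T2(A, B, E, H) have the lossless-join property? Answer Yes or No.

Yes

The shared attributes are {A, H} and {A, H}⁺ = {A, B, C, D, E, F, G, H}.
This includes all of T1, so the common attributes are a superkey of T1 — the join is lossless.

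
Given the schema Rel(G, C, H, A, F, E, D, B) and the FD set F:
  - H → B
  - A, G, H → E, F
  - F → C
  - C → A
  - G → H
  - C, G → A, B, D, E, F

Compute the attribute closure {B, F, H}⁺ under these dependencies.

Start with {B, F, H}.
F → C applies; add {C} → now {B, C, F, H}.
C → A applies; add {A} → now {A, B, C, F, H}.
No further FD applies.

{A, B, C, F, H}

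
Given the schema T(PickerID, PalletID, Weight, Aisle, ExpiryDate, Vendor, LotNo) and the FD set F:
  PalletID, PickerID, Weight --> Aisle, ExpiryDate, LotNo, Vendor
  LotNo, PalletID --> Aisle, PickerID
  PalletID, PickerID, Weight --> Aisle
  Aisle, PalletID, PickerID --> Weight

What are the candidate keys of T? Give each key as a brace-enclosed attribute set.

Attributes never on any right-hand side: {PalletID} — every candidate key must contain it.
Closure of {LotNo, PalletID} is {Aisle, ExpiryDate, LotNo, PalletID, PickerID, Vendor, Weight}, the whole schema; {LotNo, PalletID} is a candidate key.
Closure of {Aisle, PalletID, PickerID} is {Aisle, ExpiryDate, LotNo, PalletID, PickerID, Vendor, Weight}, the whole schema; {Aisle, PalletID, PickerID} is a candidate key.
Closure of {PalletID, PickerID, Weight} is {Aisle, ExpiryDate, LotNo, PalletID, PickerID, Vendor, Weight}, the whole schema; {PalletID, PickerID, Weight} is a candidate key.
These are minimal and exhaustive — every other superkey contains one of them.

{Aisle, PalletID, PickerID}, {LotNo, PalletID}, {PalletID, PickerID, Weight}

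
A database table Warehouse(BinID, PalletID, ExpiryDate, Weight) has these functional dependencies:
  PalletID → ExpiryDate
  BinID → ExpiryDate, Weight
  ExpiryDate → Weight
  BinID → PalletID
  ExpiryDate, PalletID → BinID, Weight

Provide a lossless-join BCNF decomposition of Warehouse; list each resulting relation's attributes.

{BinID, ExpiryDate, PalletID}; {ExpiryDate, Weight}

Candidate keys of the original relation: {BinID}, {PalletID}.
Within {BinID, ExpiryDate, PalletID, Weight}: {ExpiryDate}⁺ ∩ {BinID, ExpiryDate, PalletID, Weight} = {ExpiryDate, Weight}, not the whole set, so ExpiryDate → Weight violates BCNF; decompose into {ExpiryDate, Weight} and {BinID, ExpiryDate, PalletID}.
{ExpiryDate, Weight}: every determinant is a superkey — BCNF.
{BinID, ExpiryDate, PalletID}: every determinant is a superkey — BCNF.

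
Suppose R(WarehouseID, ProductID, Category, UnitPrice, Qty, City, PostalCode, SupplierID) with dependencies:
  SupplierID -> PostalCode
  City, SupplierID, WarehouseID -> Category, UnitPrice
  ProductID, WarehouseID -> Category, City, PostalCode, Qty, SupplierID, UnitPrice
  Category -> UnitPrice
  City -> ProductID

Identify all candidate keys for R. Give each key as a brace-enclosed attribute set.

{City, WarehouseID}, {ProductID, WarehouseID}

Attributes never on any right-hand side: {WarehouseID} — every candidate key must contain it.
{City, WarehouseID}⁺ = {Category, City, PostalCode, ProductID, Qty, SupplierID, UnitPrice, WarehouseID}, which is every attribute, so {City, WarehouseID} is a candidate key.
{ProductID, WarehouseID}⁺ = {Category, City, PostalCode, ProductID, Qty, SupplierID, UnitPrice, WarehouseID}, which is every attribute, so {ProductID, WarehouseID} is a candidate key.
These are minimal and exhaustive — every other superkey contains one of them.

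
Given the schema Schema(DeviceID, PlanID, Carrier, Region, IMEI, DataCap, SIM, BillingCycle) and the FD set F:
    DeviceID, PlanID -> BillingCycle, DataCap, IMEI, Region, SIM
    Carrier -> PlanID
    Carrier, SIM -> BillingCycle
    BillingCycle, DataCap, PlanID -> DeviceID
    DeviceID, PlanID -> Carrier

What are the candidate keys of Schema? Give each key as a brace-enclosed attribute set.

Closure of {Carrier, DeviceID} is {BillingCycle, Carrier, DataCap, DeviceID, IMEI, PlanID, Region, SIM}, the whole schema; {Carrier, DeviceID} is a candidate key.
Closure of {DeviceID, PlanID} is {BillingCycle, Carrier, DataCap, DeviceID, IMEI, PlanID, Region, SIM}, the whole schema; {DeviceID, PlanID} is a candidate key.
Closure of {BillingCycle, Carrier, DataCap} is {BillingCycle, Carrier, DataCap, DeviceID, IMEI, PlanID, Region, SIM}, the whole schema; {BillingCycle, Carrier, DataCap} is a candidate key.
Closure of {BillingCycle, DataCap, PlanID} is {BillingCycle, Carrier, DataCap, DeviceID, IMEI, PlanID, Region, SIM}, the whole schema; {BillingCycle, DataCap, PlanID} is a candidate key.
Closure of {Carrier, DataCap, SIM} is {BillingCycle, Carrier, DataCap, DeviceID, IMEI, PlanID, Region, SIM}, the whole schema; {Carrier, DataCap, SIM} is a candidate key.
No proper subset of any of these is a key, and no other minimal superkey exists.

{BillingCycle, Carrier, DataCap}, {BillingCycle, DataCap, PlanID}, {Carrier, DataCap, SIM}, {Carrier, DeviceID}, {DeviceID, PlanID}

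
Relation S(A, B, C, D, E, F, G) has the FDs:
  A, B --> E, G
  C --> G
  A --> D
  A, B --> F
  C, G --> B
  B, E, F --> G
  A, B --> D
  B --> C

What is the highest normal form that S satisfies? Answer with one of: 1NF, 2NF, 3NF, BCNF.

1NF

Candidate keys: {A, B}, {A, C}. Prime attributes: {A, B, C}.
C --> G: {C}⁺ = {B, C, G}, which is not all of the attributes, so the left side is not a superkey — BCNF is violated.
Because {G} is non-prime and the left side of C --> G is not a superkey, the relation is not in 3NF.
Since {A} ⊂ {A, B} and {A}⁺ ⊇ {D} with {D} non-prime, there is a partial dependency; 2NF fails.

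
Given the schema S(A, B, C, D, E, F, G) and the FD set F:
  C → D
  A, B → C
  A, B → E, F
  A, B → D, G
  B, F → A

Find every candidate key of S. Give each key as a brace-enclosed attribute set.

No FD produces {B}, so it must be in every candidate key.
{A, B} is a candidate key since {A, B}⁺ = {A, B, C, D, E, F, G} covers every attribute.
{B, F} is a candidate key since {B, F}⁺ = {A, B, C, D, E, F, G} covers every attribute.
Any other superkey properly contains one of these, so there are no further candidate keys.

{A, B}, {B, F}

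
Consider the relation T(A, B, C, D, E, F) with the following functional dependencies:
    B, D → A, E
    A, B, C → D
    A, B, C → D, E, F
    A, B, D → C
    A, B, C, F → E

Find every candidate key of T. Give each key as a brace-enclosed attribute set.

{A, B, C}, {B, D}

{B} never appears on the right of any FD, so every key must include it.
{B, D} is a candidate key since {B, D}⁺ = {A, B, C, D, E, F} covers every attribute.
{A, B, C} is a candidate key since {A, B, C}⁺ = {A, B, C, D, E, F} covers every attribute.
Any other superkey properly contains one of these, so there are no further candidate keys.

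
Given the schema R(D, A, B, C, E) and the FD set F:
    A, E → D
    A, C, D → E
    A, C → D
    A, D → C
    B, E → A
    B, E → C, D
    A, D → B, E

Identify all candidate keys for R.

{A, C}⁺ = {A, B, C, D, E}, which is every attribute, so {A, C} is a candidate key.
{A, D}⁺ = {A, B, C, D, E}, which is every attribute, so {A, D} is a candidate key.
{A, E}⁺ = {A, B, C, D, E}, which is every attribute, so {A, E} is a candidate key.
{B, E}⁺ = {A, B, C, D, E}, which is every attribute, so {B, E} is a candidate key.
No proper subset of any of these is a key, and no other minimal superkey exists.

{A, C}, {A, D}, {A, E}, {B, E}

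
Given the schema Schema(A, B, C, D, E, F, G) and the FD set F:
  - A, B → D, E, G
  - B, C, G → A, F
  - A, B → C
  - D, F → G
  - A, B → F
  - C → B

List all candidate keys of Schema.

{A, B}, {A, C}, {C, D, F}, {C, G}

Closure of {A, B} is {A, B, C, D, E, F, G}, the whole schema; {A, B} is a candidate key.
Closure of {A, C} is {A, B, C, D, E, F, G}, the whole schema; {A, C} is a candidate key.
Closure of {C, G} is {A, B, C, D, E, F, G}, the whole schema; {C, G} is a candidate key.
Closure of {C, D, F} is {A, B, C, D, E, F, G}, the whole schema; {C, D, F} is a candidate key.
No proper subset of any of these is a key, and no other minimal superkey exists.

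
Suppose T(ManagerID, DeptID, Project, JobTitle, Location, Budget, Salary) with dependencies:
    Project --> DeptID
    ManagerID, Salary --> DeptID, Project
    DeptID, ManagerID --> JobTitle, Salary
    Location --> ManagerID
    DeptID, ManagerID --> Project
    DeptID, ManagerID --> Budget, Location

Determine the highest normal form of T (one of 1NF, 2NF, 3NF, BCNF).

3NF

Candidate keys: {DeptID, Location}, {DeptID, ManagerID}, {Location, Project}, {Location, Salary}, {ManagerID, Project}, {ManagerID, Salary}. Prime attributes: {DeptID, Location, ManagerID, Project, Salary}.
Project --> DeptID breaks BCNF: {Project}⁺ = {DeptID, Project}, so {Project} is not a superkey.
Since {DeptID} ⊆ prime attributes and every other non-superkey FD also has a prime right side, the schema is in 3NF.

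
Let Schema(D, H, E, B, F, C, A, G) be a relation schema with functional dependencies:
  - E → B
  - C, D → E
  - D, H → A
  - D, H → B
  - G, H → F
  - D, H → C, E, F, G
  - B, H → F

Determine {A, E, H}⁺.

{A, B, E, F, H}

Start with {A, E, H}.
E → B applies; add {B} → now {A, B, E, H}.
B, H → F applies; add {F} → now {A, B, E, F, H}.
No further FD applies.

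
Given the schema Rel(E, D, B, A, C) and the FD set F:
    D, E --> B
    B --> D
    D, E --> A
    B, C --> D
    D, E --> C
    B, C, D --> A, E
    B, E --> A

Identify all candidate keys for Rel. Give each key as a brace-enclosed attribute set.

Closure of {B, C} is {A, B, C, D, E}, the whole schema; {B, C} is a candidate key.
Closure of {B, E} is {A, B, C, D, E}, the whole schema; {B, E} is a candidate key.
Closure of {D, E} is {A, B, C, D, E}, the whole schema; {D, E} is a candidate key.
Any other superkey properly contains one of these, so there are no further candidate keys.

{B, C}, {B, E}, {D, E}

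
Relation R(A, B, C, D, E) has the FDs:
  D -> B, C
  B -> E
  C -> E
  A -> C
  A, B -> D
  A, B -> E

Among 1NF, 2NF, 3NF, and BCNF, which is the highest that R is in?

Candidate keys: {A, B}, {A, D}. Prime attributes: {A, B, D}.
D -> B, C: {D}⁺ = {B, C, D, E}, which is not all of the attributes, so the left side is not a superkey — BCNF is violated.
Because {C} is non-prime and the left side of D -> B, C is not a superkey, the relation is not in 3NF.
{A} is a proper subset of the key {A, B}, and {A}⁺ contains the non-prime attributes {C, E} — a partial dependency, so 2NF is violated.

1NF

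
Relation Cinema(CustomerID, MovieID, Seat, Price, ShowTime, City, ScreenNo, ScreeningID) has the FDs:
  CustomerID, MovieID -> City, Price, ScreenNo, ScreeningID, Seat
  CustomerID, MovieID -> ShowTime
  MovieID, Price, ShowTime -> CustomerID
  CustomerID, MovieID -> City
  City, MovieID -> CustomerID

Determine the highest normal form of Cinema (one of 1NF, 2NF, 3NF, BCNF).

BCNF

Candidate keys: {City, MovieID}, {CustomerID, MovieID}, {MovieID, Price, ShowTime}. Prime attributes: {City, CustomerID, MovieID, Price, ShowTime}.
Every FD has a superkey on the left, so the relation is in BCNF.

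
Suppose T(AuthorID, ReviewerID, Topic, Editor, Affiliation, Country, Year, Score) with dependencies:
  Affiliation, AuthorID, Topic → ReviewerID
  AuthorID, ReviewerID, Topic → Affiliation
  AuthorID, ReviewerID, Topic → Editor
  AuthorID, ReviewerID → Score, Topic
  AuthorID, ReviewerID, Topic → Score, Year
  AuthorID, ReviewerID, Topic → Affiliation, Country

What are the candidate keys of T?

{Affiliation, AuthorID, Topic}, {AuthorID, ReviewerID}

No FD produces {AuthorID}, so it must be in every candidate key.
{AuthorID, ReviewerID}⁺ = {Affiliation, AuthorID, Country, Editor, ReviewerID, Score, Topic, Year} — all of the relation — so {AuthorID, ReviewerID} is a candidate key.
{Affiliation, AuthorID, Topic}⁺ = {Affiliation, AuthorID, Country, Editor, ReviewerID, Score, Topic, Year} — all of the relation — so {Affiliation, AuthorID, Topic} is a candidate key.
These are minimal and exhaustive — every other superkey contains one of them.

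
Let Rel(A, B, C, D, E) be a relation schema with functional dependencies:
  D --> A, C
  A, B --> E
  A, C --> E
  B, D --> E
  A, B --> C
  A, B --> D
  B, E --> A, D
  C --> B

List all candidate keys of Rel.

{D}⁺ = {A, B, C, D, E}, which is every attribute, so {D} is a candidate key.
{A, B}⁺ = {A, B, C, D, E}, which is every attribute, so {A, B} is a candidate key.
{A, C}⁺ = {A, B, C, D, E}, which is every attribute, so {A, C} is a candidate key.
{B, E}⁺ = {A, B, C, D, E}, which is every attribute, so {B, E} is a candidate key.
{C, E}⁺ = {A, B, C, D, E}, which is every attribute, so {C, E} is a candidate key.
Any other superkey properly contains one of these, so there are no further candidate keys.

{A, B}, {A, C}, {B, E}, {C, E}, {D}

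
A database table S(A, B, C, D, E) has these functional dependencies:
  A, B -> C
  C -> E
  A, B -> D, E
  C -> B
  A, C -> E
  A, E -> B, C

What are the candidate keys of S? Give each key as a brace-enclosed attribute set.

{A, B}, {A, C}, {A, E}

Attributes never on any right-hand side: {A} — every candidate key must contain it.
{A, B}⁺ = {A, B, C, D, E} — all of the relation — so {A, B} is a candidate key.
{A, C}⁺ = {A, B, C, D, E} — all of the relation — so {A, C} is a candidate key.
{A, E}⁺ = {A, B, C, D, E} — all of the relation — so {A, E} is a candidate key.
Any other superkey properly contains one of these, so there are no further candidate keys.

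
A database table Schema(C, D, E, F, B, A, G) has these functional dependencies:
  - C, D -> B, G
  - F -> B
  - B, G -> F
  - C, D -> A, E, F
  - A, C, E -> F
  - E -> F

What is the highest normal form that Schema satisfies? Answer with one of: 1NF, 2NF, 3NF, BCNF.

Candidate key: {C, D}. Prime attributes: {C, D}.
F -> B: {F}⁺ = {B, F}, which is not all of the attributes, so the left side is not a superkey — BCNF is violated.
F -> B has non-prime {B} on the right and a non-superkey on the left, so 3NF fails.
Checking every proper subset of each key, none determines a non-prime attribute — 2NF is satisfied.

2NF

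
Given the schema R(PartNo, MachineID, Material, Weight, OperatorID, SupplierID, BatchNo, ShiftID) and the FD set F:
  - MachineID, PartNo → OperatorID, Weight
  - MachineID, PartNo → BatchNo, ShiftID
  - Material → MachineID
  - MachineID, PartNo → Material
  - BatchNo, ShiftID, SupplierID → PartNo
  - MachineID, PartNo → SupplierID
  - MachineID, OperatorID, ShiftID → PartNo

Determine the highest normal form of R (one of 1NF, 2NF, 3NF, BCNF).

3NF

Candidate keys: {BatchNo, MachineID, ShiftID, SupplierID}, {BatchNo, Material, ShiftID, SupplierID}, {MachineID, OperatorID, ShiftID}, {MachineID, PartNo}, {Material, OperatorID, ShiftID}, {Material, PartNo}. Prime attributes: {BatchNo, MachineID, Material, OperatorID, PartNo, ShiftID, SupplierID}.
Material → MachineID breaks BCNF: {Material}⁺ = {MachineID, Material}, so {Material} is not a superkey.
Since {MachineID} ⊆ prime attributes and every other non-superkey FD also has a prime right side, the schema is in 3NF.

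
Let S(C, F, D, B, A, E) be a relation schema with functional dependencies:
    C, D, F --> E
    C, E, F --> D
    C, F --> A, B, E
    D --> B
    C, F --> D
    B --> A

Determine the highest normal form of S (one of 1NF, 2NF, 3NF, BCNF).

2NF

Candidate key: {C, F}. Prime attributes: {C, F}.
D --> B: {D}⁺ = {A, B, D}, which is not all of the attributes, so the left side is not a superkey — BCNF is violated.
D --> B determines the non-prime attribute {B} from a non-superkey — 3NF is violated.
No proper subset of a key has a non-prime attribute in its closure, so there is no partial dependency; 2NF holds.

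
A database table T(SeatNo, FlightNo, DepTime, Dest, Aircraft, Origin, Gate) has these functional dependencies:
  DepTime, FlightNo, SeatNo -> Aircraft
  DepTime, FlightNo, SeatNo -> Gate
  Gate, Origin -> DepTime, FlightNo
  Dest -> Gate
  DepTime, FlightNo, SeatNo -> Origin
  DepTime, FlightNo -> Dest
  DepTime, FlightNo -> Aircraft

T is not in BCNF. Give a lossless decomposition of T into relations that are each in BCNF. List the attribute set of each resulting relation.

{Aircraft, DepTime, Dest, FlightNo}; {DepTime, FlightNo, Origin}; {Dest, Gate}; {Gate, Origin, SeatNo}

Candidate keys of the original relation: {DepTime, FlightNo, SeatNo}, {Dest, Origin, SeatNo}, {Gate, Origin, SeatNo}.
Within {Aircraft, DepTime, Dest, FlightNo, Gate, Origin, SeatNo}: {Gate, Origin}⁺ ∩ {Aircraft, DepTime, Dest, FlightNo, Gate, Origin, SeatNo} = {Aircraft, DepTime, Dest, FlightNo, Gate, Origin}, not the whole set, so Gate, Origin -> Aircraft, DepTime, Dest, FlightNo violates BCNF; decompose into {Aircraft, DepTime, Dest, FlightNo, Gate, Origin} and {Gate, Origin, SeatNo}.
Within {Aircraft, DepTime, Dest, FlightNo, Gate, Origin}: {Dest}⁺ ∩ {Aircraft, DepTime, Dest, FlightNo, Gate, Origin} = {Dest, Gate}, not the whole set, so Dest -> Gate violates BCNF; decompose into {Dest, Gate} and {Aircraft, DepTime, Dest, FlightNo, Origin}.
{Dest, Gate} has no BCNF violation.
Within {Aircraft, DepTime, Dest, FlightNo, Origin}: {DepTime, FlightNo}⁺ ∩ {Aircraft, DepTime, Dest, FlightNo, Origin} = {Aircraft, DepTime, Dest, FlightNo}, not the whole set, so DepTime, FlightNo -> Aircraft, Dest violates BCNF; decompose into {Aircraft, DepTime, Dest, FlightNo} and {DepTime, FlightNo, Origin}.
{Aircraft, DepTime, Dest, FlightNo} has no BCNF violation.
{DepTime, FlightNo, Origin} has no BCNF violation.
{Gate, Origin, SeatNo} has no BCNF violation.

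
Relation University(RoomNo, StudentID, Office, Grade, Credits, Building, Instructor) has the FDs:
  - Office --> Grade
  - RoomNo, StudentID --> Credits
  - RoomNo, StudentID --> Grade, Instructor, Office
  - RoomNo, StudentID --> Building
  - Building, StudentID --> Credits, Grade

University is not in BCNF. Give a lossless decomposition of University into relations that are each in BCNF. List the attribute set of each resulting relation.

{Building, Credits, StudentID}; {Building, Instructor, Office, RoomNo, StudentID}; {Grade, Office}

Candidate key of the original relation: {RoomNo, StudentID}.
Within {Building, Credits, Grade, Instructor, Office, RoomNo, StudentID}: {Office}⁺ ∩ {Building, Credits, Grade, Instructor, Office, RoomNo, StudentID} = {Grade, Office}, not the whole set, so Office --> Grade violates BCNF; decompose into {Grade, Office} and {Building, Credits, Instructor, Office, RoomNo, StudentID}.
{Grade, Office} has no BCNF violation.
Within {Building, Credits, Instructor, Office, RoomNo, StudentID}: {Building, StudentID}⁺ ∩ {Building, Credits, Instructor, Office, RoomNo, StudentID} = {Building, Credits, StudentID}, not the whole set, so Building, StudentID --> Credits violates BCNF; decompose into {Building, Credits, StudentID} and {Building, Instructor, Office, RoomNo, StudentID}.
{Building, Credits, StudentID} has no BCNF violation.
{Building, Instructor, Office, RoomNo, StudentID} has no BCNF violation.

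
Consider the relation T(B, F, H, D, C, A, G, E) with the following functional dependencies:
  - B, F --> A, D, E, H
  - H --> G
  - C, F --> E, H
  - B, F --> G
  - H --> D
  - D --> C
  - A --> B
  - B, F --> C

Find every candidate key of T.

No FD produces {F}, so it must be in every candidate key.
{A, F}⁺ = {A, B, C, D, E, F, G, H}, which is every attribute, so {A, F} is a candidate key.
{B, F}⁺ = {A, B, C, D, E, F, G, H}, which is every attribute, so {B, F} is a candidate key.
These are minimal and exhaustive — every other superkey contains one of them.

{A, F}, {B, F}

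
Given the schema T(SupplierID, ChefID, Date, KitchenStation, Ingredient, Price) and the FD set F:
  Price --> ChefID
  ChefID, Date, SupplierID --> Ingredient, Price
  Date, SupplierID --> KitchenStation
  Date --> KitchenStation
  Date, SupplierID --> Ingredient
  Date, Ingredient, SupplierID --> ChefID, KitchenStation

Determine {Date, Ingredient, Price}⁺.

{ChefID, Date, Ingredient, KitchenStation, Price}

Start with {Date, Ingredient, Price}.
Price --> ChefID applies; add {ChefID} → now {ChefID, Date, Ingredient, Price}.
Date --> KitchenStation applies; add {KitchenStation} → now {ChefID, Date, Ingredient, KitchenStation, Price}.
No further FD applies.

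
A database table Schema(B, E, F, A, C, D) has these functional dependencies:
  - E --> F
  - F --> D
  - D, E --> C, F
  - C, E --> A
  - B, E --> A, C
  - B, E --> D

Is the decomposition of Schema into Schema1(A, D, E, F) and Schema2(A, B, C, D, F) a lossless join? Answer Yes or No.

No

Schema1 ∩ Schema2 = {A, D, F}; its closure under F is {A, D, F}.
Neither Schema1 nor Schema2 is contained in that closure, so the decomposition is lossy.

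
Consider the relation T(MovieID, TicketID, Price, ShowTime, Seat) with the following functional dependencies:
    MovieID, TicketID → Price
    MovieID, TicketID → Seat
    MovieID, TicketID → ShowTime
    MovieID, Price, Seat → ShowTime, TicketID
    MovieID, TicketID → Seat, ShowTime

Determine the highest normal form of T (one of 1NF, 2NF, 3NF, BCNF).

Candidate keys: {MovieID, Price, Seat}, {MovieID, TicketID}. Prime attributes: {MovieID, Price, Seat, TicketID}.
Each dependency's left side is a superkey — BCNF holds.

BCNF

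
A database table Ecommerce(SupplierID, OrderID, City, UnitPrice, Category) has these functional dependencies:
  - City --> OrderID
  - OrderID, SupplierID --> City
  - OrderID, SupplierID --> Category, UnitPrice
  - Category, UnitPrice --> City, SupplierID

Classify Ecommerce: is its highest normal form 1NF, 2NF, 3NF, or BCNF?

Candidate keys: {Category, UnitPrice}, {City, SupplierID}, {OrderID, SupplierID}. Prime attributes: {Category, City, OrderID, SupplierID, UnitPrice}.
City --> OrderID: {City}⁺ = {City, OrderID}, which is not all of the attributes, so the left side is not a superkey — BCNF is violated.
But every attribute on its right side ({OrderID}) is prime, and the same holds for every other non-superkey FD, so 3NF still holds.

3NF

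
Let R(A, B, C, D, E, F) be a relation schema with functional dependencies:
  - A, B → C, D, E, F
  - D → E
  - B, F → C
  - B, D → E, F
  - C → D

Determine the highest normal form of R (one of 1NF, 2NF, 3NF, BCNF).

2NF

Candidate key: {A, B}. Prime attributes: {A, B}.
For D → E we have {D}⁺ = {D, E}; {D} is not a superkey, so BCNF fails.
Because {E} is non-prime and the left side of D → E is not a superkey, the relation is not in 3NF.
Checking every proper subset of each key, none determines a non-prime attribute — 2NF is satisfied.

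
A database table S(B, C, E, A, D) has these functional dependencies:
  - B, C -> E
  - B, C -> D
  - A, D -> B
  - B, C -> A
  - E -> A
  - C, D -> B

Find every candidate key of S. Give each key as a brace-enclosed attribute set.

{C} never appears on the right of any FD, so every key must include it.
{B, C}⁺ = {A, B, C, D, E} — all of the relation — so {B, C} is a candidate key.
{C, D}⁺ = {A, B, C, D, E} — all of the relation — so {C, D} is a candidate key.
These are minimal and exhaustive — every other superkey contains one of them.

{B, C}, {C, D}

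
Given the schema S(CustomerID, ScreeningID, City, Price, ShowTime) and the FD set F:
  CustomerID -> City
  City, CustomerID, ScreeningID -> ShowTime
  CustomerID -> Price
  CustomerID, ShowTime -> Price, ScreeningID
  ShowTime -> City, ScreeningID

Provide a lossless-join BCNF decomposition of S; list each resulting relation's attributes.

{City, CustomerID, Price}; {CustomerID, ShowTime}; {ScreeningID, ShowTime}

Candidate keys of the original relation: {CustomerID, ScreeningID}, {CustomerID, ShowTime}.
{City, CustomerID, Price, ScreeningID, ShowTime}: {CustomerID} determines {City, CustomerID, Price} here but is not a superkey — split on CustomerID -> City, Price, giving {City, CustomerID, Price} and {CustomerID, ScreeningID, ShowTime}.
{City, CustomerID, Price} has no BCNF violation.
{CustomerID, ScreeningID, ShowTime}: {ShowTime} determines {ScreeningID, ShowTime} here but is not a superkey — split on ShowTime -> ScreeningID, giving {ScreeningID, ShowTime} and {CustomerID, ShowTime}.
{ScreeningID, ShowTime} has no BCNF violation.
{CustomerID, ShowTime} has no BCNF violation.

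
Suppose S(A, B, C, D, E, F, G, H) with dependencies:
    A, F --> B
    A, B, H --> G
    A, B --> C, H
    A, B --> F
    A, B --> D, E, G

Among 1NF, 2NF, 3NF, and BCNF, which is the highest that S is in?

Candidate keys: {A, B}, {A, F}. Prime attributes: {A, B, F}.
Each dependency's left side is a superkey — BCNF holds.

BCNF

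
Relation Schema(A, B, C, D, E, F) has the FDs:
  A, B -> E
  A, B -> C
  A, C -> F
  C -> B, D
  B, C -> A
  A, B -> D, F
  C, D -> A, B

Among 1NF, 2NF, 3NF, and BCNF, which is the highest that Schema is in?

BCNF

Candidate keys: {A, B}, {C}. Prime attributes: {A, B, C}.
The left-hand side of every FD is a superkey, so BCNF is satisfied.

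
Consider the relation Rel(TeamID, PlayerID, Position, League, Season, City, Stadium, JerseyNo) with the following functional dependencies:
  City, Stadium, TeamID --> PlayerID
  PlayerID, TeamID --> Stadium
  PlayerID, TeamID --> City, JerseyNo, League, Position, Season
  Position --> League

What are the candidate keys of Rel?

{City, Stadium, TeamID}, {PlayerID, TeamID}

Attributes never on any right-hand side: {TeamID} — every candidate key must contain it.
{PlayerID, TeamID}⁺ = {City, JerseyNo, League, PlayerID, Position, Season, Stadium, TeamID}, which is every attribute, so {PlayerID, TeamID} is a candidate key.
{City, Stadium, TeamID}⁺ = {City, JerseyNo, League, PlayerID, Position, Season, Stadium, TeamID}, which is every attribute, so {City, Stadium, TeamID} is a candidate key.
No proper subset of any of these is a key, and no other minimal superkey exists.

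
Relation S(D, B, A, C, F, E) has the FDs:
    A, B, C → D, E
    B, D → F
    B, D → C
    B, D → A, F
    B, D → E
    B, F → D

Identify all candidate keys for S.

Attributes never on any right-hand side: {B} — every candidate key must contain it.
Closure of {B, D} is {A, B, C, D, E, F}, the whole schema; {B, D} is a candidate key.
Closure of {B, F} is {A, B, C, D, E, F}, the whole schema; {B, F} is a candidate key.
Closure of {A, B, C} is {A, B, C, D, E, F}, the whole schema; {A, B, C} is a candidate key.
No proper subset of any of these is a key, and no other minimal superkey exists.

{A, B, C}, {B, D}, {B, F}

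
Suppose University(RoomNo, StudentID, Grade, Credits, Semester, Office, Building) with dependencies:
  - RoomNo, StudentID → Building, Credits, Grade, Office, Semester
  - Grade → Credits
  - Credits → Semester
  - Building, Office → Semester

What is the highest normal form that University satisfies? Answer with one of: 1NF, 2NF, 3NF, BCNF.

Candidate key: {RoomNo, StudentID}. Prime attributes: {RoomNo, StudentID}.
Grade → Credits breaks BCNF: {Grade}⁺ = {Credits, Grade, Semester}, so {Grade} is not a superkey.
Grade → Credits has non-prime {Credits} on the right and a non-superkey on the left, so 3NF fails.
No proper subset of a key has a non-prime attribute in its closure, so there is no partial dependency; 2NF holds.

2NF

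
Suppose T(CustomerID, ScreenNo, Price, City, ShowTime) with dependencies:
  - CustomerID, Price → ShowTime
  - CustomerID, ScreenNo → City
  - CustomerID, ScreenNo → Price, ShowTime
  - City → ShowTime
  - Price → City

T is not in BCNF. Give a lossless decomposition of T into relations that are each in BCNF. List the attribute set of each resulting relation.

{City, Price}; {City, ShowTime}; {CustomerID, Price, ScreenNo}

Candidate key of the original relation: {CustomerID, ScreenNo}.
In {City, CustomerID, Price, ScreenNo, ShowTime}, {CustomerID, Price} is not a superkey ({CustomerID, Price}⁺ restricted to this set is {City, CustomerID, Price, ShowTime}), so split on CustomerID, Price → City, ShowTime into {City, CustomerID, Price, ShowTime} and {CustomerID, Price, ScreenNo}.
In {City, CustomerID, Price, ShowTime}, {City} is not a superkey ({City}⁺ restricted to this set is {City, ShowTime}), so split on City → ShowTime into {City, ShowTime} and {City, CustomerID, Price}.
{City, ShowTime} has no BCNF violation.
In {City, CustomerID, Price}, {Price} is not a superkey ({Price}⁺ restricted to this set is {City, Price}), so split on Price → City into {City, Price} and {CustomerID, Price}.
{City, Price} has no BCNF violation.
{CustomerID, Price} has no BCNF violation.
{CustomerID, Price, ScreenNo} has no BCNF violation.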